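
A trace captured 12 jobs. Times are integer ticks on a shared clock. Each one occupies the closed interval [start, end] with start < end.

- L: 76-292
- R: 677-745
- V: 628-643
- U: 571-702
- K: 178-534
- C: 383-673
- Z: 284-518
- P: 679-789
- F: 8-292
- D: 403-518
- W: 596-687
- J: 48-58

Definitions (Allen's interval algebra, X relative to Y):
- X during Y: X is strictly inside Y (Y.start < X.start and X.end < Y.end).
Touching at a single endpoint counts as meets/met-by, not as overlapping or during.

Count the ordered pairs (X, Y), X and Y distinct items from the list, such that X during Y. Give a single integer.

Checking all 132 ordered pairs for relation 'during'; matching pairs in alphabetical order:
(D, C): D during C ✓
(D, K): D during K ✓
(J, F): J during F ✓
(V, C): V during C ✓
(V, U): V during U ✓
(V, W): V during W ✓
(W, U): W during U ✓
(Z, K): Z during K ✓
Count: 8.

8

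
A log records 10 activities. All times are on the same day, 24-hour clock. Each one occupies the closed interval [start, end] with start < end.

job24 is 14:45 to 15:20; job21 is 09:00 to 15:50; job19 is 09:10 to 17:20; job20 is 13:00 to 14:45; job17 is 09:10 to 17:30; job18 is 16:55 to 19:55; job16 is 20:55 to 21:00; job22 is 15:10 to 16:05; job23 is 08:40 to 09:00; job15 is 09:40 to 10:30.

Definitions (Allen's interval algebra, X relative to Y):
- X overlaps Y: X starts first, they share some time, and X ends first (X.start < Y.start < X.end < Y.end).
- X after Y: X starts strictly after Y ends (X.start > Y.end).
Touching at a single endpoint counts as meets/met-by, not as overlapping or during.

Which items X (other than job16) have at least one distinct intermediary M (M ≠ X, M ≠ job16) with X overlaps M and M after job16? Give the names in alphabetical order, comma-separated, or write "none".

Target job16 = [20:55, 21:00].
Intermediaries M with M after job16: none.
Union: none.

none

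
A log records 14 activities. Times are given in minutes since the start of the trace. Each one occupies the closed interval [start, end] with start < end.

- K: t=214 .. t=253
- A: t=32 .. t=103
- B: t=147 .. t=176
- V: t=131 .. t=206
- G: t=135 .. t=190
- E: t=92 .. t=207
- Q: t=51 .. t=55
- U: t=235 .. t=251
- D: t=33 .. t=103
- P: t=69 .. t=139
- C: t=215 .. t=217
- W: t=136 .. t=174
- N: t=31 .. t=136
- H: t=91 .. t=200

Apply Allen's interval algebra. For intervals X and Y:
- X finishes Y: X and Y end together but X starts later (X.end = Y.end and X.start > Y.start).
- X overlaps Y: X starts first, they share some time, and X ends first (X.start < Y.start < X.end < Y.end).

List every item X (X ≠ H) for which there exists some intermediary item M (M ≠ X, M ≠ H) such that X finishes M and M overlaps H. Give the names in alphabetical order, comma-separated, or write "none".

Target H = [t=91, t=200].
Intermediaries M with M overlaps H: A, D, N, P.
Via A — items with X finishes A: D.
Via D — items with X finishes D: none.
Via N — items with X finishes N: none.
Via P — items with X finishes P: none.
Union: D.

D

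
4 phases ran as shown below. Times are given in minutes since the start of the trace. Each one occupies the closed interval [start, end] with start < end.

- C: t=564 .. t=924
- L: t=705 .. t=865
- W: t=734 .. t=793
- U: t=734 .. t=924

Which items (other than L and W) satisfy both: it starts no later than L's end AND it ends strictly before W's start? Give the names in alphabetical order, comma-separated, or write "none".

Conditions: its start is no later than L's end (X.start <= t=865) AND its end is strictly before W's start (X.end < t=734).
C: start t=564 <= t=865? ✓; end t=924 < t=734? ✗ → no.
U: start t=734 <= t=865? ✓; end t=924 < t=734? ✗ → no.
Result: none.

none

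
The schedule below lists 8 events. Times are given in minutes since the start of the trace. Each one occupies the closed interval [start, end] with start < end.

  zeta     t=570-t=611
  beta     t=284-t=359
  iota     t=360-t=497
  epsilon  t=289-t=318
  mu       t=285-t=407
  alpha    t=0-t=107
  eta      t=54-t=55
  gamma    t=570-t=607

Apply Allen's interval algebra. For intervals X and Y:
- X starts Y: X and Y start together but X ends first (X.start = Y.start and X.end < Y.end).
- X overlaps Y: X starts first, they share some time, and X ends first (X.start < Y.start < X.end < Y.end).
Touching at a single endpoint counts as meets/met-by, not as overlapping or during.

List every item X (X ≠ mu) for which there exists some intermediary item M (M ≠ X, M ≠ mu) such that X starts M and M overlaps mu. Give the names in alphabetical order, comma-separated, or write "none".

none

Target mu = [t=285, t=407].
Intermediaries M with M overlaps mu: beta.
Via beta — items with X starts beta: none.
Union: none.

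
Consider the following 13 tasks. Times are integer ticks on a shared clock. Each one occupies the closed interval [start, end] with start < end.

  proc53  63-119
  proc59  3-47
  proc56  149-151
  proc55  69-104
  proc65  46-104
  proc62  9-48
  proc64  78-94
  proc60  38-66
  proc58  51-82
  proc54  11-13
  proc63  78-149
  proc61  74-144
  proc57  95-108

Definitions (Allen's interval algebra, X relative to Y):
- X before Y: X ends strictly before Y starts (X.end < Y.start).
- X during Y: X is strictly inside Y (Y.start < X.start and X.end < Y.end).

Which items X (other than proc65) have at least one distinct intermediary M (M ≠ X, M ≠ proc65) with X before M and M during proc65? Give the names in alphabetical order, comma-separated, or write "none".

Target proc65 = [46, 104].
Intermediaries M with M during proc65: proc58, proc64.
Via proc58 — items with X before proc58: proc54, proc59, proc62.
Via proc64 — items with X before proc64: proc54, proc59, proc60, proc62.
Union: proc54, proc59, proc60, proc62.

proc54, proc59, proc60, proc62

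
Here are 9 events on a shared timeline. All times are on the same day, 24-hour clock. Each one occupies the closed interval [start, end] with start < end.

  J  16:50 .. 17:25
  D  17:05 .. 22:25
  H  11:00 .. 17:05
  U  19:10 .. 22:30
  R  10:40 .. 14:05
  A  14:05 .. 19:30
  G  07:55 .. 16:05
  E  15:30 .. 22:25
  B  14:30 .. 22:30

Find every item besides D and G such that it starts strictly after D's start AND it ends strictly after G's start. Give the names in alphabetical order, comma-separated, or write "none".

Conditions: its start is strictly after D's start (X.start > 17:05) AND its end is strictly after G's start (X.end > 07:55).
A: start 14:05 > 17:05? ✗; end 19:30 > 07:55? ✓ → no.
B: start 14:30 > 17:05? ✗; end 22:30 > 07:55? ✓ → no.
E: start 15:30 > 17:05? ✗; end 22:25 > 07:55? ✓ → no.
H: start 11:00 > 17:05? ✗; end 17:05 > 07:55? ✓ → no.
J: start 16:50 > 17:05? ✗; end 17:25 > 07:55? ✓ → no.
R: start 10:40 > 17:05? ✗; end 14:05 > 07:55? ✓ → no.
U: start 19:10 > 17:05? ✓; end 22:30 > 07:55? ✓ → yes.
Result: U.

U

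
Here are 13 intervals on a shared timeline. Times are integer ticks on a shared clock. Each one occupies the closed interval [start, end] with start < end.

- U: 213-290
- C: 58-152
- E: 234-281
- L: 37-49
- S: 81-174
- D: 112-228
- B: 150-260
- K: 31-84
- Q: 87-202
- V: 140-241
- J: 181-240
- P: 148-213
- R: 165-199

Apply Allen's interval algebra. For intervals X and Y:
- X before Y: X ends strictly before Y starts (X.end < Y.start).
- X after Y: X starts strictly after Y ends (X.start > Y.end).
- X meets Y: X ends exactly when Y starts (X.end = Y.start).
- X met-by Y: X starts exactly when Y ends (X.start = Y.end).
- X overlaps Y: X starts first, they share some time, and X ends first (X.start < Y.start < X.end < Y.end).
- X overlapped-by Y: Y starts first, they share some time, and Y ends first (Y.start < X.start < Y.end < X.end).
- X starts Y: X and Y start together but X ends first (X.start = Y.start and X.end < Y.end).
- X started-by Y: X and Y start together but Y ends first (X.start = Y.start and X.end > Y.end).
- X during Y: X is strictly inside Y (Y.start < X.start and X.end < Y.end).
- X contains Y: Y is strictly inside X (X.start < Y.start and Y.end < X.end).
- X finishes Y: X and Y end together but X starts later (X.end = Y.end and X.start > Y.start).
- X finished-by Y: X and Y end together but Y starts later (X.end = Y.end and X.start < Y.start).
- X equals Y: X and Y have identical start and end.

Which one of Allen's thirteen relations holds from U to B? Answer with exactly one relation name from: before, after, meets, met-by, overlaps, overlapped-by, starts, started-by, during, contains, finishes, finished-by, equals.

U = [213, 290]; B = [150, 260].
Compare endpoints: U.start > B.start, U.start < B.end, U.end > B.start, U.end > B.end.
That pattern is 'overlapped-by'.

overlapped-by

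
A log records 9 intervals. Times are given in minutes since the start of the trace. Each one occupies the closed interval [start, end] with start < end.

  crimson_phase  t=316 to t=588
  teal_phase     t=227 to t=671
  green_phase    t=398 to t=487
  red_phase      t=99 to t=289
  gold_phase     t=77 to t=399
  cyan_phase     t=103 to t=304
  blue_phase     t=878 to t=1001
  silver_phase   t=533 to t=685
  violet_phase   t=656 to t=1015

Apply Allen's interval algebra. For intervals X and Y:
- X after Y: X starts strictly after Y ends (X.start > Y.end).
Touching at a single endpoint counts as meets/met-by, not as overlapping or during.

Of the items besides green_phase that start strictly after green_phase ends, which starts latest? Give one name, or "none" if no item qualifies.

blue_phase

Target green_phase = [t=398, t=487].
blue_phase [t=878, t=1001] → after → candidate.
crimson_phase [t=316, t=588] → contains → excluded.
cyan_phase [t=103, t=304] → before → excluded.
gold_phase [t=77, t=399] → overlaps → excluded.
red_phase [t=99, t=289] → before → excluded.
silver_phase [t=533, t=685] → after → candidate.
teal_phase [t=227, t=671] → contains → excluded.
violet_phase [t=656, t=1015] → after → candidate.
Among candidates, latest start is t=878 → blue_phase.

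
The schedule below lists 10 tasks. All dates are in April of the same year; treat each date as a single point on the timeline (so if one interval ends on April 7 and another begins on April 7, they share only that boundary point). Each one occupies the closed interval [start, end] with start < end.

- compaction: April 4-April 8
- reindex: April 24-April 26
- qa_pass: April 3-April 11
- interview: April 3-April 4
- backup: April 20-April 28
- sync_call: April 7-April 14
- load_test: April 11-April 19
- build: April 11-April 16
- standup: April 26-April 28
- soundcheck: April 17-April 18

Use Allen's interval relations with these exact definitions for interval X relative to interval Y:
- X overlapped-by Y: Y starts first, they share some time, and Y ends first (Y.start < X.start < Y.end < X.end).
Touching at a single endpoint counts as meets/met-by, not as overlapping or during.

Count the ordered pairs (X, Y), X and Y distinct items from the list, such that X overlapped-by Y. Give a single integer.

Checking all 90 ordered pairs for relation 'overlapped-by'; matching pairs in alphabetical order:
(build, sync_call): build overlapped-by sync_call ✓
(load_test, sync_call): load_test overlapped-by sync_call ✓
(sync_call, compaction): sync_call overlapped-by compaction ✓
(sync_call, qa_pass): sync_call overlapped-by qa_pass ✓
Count: 4.

4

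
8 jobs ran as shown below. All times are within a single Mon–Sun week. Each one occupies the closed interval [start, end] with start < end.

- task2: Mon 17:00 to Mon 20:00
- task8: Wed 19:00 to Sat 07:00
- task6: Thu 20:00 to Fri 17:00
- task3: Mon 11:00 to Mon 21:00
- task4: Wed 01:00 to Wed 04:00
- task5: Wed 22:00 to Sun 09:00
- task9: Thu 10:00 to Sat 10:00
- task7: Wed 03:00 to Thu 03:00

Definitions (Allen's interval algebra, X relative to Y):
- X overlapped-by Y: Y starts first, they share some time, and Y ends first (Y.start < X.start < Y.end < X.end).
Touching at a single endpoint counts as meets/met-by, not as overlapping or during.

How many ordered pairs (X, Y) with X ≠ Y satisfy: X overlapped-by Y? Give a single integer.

Checking all 56 ordered pairs for relation 'overlapped-by'; matching pairs in alphabetical order:
(task5, task7): task5 overlapped-by task7 ✓
(task5, task8): task5 overlapped-by task8 ✓
(task7, task4): task7 overlapped-by task4 ✓
(task8, task7): task8 overlapped-by task7 ✓
(task9, task8): task9 overlapped-by task8 ✓
Count: 5.

5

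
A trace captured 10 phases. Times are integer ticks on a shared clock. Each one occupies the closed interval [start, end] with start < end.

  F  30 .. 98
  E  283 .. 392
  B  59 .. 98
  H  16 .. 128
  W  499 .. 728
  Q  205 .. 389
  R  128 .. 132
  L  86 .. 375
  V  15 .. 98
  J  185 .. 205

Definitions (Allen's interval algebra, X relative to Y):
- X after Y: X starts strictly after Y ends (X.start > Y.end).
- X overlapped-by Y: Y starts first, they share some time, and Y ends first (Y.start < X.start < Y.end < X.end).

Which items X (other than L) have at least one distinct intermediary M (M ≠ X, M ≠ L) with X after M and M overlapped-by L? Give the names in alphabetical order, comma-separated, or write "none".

Target L = [86, 375].
Intermediaries M with M overlapped-by L: E, Q.
Via E — items with X after E: W.
Via Q — items with X after Q: W.
Union: W.

W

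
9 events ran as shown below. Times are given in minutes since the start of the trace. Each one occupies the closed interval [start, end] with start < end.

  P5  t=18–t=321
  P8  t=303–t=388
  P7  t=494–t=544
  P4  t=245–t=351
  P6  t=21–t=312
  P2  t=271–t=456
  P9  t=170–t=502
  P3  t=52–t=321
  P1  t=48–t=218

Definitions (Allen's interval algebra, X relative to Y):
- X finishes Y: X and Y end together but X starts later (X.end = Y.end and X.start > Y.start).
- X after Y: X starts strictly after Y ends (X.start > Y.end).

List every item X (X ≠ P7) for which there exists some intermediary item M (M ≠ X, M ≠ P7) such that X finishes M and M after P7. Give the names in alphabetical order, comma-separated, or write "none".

none

Target P7 = [t=494, t=544].
Intermediaries M with M after P7: none.
Union: none.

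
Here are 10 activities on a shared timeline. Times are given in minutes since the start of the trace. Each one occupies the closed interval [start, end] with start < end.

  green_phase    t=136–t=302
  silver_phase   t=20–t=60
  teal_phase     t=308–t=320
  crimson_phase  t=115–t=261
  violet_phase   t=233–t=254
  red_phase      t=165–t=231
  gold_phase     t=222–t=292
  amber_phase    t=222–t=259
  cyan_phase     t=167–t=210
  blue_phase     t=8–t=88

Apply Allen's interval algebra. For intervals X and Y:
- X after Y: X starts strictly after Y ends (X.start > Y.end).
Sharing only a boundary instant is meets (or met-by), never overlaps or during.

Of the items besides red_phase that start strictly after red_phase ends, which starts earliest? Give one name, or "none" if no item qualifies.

Target red_phase = [t=165, t=231].
amber_phase [t=222, t=259] → overlapped-by → excluded.
blue_phase [t=8, t=88] → before → excluded.
crimson_phase [t=115, t=261] → contains → excluded.
cyan_phase [t=167, t=210] → during → excluded.
gold_phase [t=222, t=292] → overlapped-by → excluded.
green_phase [t=136, t=302] → contains → excluded.
silver_phase [t=20, t=60] → before → excluded.
teal_phase [t=308, t=320] → after → candidate.
violet_phase [t=233, t=254] → after → candidate.
Among candidates, earliest start is t=233 → violet_phase.

violet_phase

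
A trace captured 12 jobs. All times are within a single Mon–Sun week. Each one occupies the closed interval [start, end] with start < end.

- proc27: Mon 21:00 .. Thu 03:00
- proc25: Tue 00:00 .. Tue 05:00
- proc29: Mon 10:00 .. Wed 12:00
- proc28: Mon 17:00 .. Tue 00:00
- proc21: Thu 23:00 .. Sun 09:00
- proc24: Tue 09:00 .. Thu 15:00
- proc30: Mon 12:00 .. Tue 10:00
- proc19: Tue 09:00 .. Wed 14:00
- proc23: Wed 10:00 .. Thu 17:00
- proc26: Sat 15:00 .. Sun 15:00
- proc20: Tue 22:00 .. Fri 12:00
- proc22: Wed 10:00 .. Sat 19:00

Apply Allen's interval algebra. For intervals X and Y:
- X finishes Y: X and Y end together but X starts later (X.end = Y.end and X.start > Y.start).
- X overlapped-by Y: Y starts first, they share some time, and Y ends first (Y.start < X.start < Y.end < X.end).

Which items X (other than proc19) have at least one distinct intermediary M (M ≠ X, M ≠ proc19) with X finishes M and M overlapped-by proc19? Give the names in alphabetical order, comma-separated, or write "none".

Target proc19 = [Tue 09:00, Wed 14:00].
Intermediaries M with M overlapped-by proc19: proc20, proc22, proc23.
Via proc20 — items with X finishes proc20: none.
Via proc22 — items with X finishes proc22: none.
Via proc23 — items with X finishes proc23: none.
Union: none.

none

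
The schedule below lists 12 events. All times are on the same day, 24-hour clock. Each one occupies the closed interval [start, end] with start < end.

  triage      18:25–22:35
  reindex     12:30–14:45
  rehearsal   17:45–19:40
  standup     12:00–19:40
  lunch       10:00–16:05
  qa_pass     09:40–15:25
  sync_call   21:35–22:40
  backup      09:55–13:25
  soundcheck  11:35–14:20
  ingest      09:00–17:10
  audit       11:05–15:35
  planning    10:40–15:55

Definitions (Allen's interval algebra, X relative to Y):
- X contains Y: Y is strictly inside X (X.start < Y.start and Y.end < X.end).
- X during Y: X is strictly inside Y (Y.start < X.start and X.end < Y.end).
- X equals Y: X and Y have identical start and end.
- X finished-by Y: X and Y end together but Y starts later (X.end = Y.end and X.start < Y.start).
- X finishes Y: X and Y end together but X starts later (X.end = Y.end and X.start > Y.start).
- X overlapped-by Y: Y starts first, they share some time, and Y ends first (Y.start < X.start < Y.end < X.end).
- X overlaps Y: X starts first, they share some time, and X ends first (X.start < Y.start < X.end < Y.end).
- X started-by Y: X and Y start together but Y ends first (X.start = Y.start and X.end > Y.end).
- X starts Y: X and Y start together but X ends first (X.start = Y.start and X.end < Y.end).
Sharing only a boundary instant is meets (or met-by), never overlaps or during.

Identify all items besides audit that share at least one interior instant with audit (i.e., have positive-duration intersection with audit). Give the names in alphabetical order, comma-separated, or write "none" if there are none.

Target audit = [11:05, 15:35].
backup [09:55, 13:25] → overlaps → yes.
ingest [09:00, 17:10] → contains → yes.
lunch [10:00, 16:05] → contains → yes.
planning [10:40, 15:55] → contains → yes.
qa_pass [09:40, 15:25] → overlaps → yes.
rehearsal [17:45, 19:40] → after → no.
reindex [12:30, 14:45] → during → yes.
soundcheck [11:35, 14:20] → during → yes.
standup [12:00, 19:40] → overlapped-by → yes.
sync_call [21:35, 22:40] → after → no.
triage [18:25, 22:35] → after → no.
Result: backup, ingest, lunch, planning, qa_pass, reindex, soundcheck, standup.

backup, ingest, lunch, planning, qa_pass, reindex, soundcheck, standup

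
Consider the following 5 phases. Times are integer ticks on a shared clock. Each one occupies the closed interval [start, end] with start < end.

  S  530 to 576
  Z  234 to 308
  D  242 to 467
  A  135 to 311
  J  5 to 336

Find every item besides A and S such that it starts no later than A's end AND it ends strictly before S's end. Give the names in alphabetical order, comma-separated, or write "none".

Conditions: its start is no later than A's end (X.start <= 311) AND its end is strictly before S's end (X.end < 576).
D: start 242 <= 311? ✓; end 467 < 576? ✓ → yes.
J: start 5 <= 311? ✓; end 336 < 576? ✓ → yes.
Z: start 234 <= 311? ✓; end 308 < 576? ✓ → yes.
Result: D, J, Z.

D, J, Z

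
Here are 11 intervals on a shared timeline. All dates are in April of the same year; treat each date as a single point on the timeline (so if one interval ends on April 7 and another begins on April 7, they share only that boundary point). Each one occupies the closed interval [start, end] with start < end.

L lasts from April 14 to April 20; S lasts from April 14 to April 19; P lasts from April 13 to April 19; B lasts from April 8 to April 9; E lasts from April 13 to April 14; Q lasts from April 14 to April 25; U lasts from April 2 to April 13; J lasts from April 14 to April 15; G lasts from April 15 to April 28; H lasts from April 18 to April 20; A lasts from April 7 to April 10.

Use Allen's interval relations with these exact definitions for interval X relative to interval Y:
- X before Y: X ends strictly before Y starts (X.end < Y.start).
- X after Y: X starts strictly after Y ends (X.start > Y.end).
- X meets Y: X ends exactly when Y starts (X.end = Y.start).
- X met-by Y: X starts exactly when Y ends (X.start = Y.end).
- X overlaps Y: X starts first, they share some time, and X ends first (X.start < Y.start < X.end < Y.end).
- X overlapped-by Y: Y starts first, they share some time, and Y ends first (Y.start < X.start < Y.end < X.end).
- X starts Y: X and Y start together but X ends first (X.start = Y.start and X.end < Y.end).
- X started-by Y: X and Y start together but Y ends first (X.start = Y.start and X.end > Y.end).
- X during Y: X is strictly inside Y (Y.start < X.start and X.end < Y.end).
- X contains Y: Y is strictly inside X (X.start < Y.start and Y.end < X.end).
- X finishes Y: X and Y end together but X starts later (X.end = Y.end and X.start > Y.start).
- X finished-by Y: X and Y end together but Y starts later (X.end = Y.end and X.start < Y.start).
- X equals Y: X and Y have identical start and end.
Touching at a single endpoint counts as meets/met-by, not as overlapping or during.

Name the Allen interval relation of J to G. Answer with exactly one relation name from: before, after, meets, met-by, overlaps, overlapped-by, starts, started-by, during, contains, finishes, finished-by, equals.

meets

J = [April 14, April 15]; G = [April 15, April 28].
Compare endpoints: J.start < G.start, J.start < G.end, J.end = G.start, J.end < G.end.
That pattern is 'meets'.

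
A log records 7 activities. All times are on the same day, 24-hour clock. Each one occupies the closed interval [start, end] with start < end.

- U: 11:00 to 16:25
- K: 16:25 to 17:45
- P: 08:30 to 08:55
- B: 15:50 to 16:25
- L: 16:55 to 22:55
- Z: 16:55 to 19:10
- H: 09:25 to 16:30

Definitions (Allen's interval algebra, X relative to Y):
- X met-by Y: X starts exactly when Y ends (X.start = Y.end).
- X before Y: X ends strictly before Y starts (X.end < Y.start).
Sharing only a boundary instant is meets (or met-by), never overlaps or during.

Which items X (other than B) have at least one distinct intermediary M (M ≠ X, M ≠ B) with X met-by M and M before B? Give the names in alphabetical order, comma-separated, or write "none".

Target B = [15:50, 16:25].
Intermediaries M with M before B: P.
Via P — items with X met-by P: none.
Union: none.

none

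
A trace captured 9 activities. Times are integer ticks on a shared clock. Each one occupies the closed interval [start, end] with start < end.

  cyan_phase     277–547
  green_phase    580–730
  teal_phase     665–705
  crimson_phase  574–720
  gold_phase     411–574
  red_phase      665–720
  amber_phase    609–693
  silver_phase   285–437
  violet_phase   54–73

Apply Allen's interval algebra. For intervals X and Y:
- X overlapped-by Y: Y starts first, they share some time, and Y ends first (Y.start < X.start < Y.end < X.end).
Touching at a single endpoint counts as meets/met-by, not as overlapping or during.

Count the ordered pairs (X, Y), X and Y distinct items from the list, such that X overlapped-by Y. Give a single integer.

5

Checking all 72 ordered pairs for relation 'overlapped-by'; matching pairs in alphabetical order:
(gold_phase, cyan_phase): gold_phase overlapped-by cyan_phase ✓
(gold_phase, silver_phase): gold_phase overlapped-by silver_phase ✓
(green_phase, crimson_phase): green_phase overlapped-by crimson_phase ✓
(red_phase, amber_phase): red_phase overlapped-by amber_phase ✓
(teal_phase, amber_phase): teal_phase overlapped-by amber_phase ✓
Count: 5.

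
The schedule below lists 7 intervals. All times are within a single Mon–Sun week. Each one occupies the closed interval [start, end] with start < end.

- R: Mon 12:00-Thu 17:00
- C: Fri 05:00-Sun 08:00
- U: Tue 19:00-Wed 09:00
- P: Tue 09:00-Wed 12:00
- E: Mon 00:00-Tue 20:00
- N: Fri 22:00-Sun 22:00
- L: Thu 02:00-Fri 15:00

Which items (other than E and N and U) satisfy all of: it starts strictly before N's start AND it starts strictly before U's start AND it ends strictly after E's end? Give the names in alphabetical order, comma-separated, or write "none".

Conditions: its start is strictly before N's start (X.start < Fri 22:00) AND its start is strictly before U's start (X.start < Tue 19:00) AND its end is strictly after E's end (X.end > Tue 20:00).
C: start Fri 05:00 < Fri 22:00? ✓; start Fri 05:00 < Tue 19:00? ✗; end Sun 08:00 > Tue 20:00? ✓ → no.
L: start Thu 02:00 < Fri 22:00? ✓; start Thu 02:00 < Tue 19:00? ✗; end Fri 15:00 > Tue 20:00? ✓ → no.
P: start Tue 09:00 < Fri 22:00? ✓; start Tue 09:00 < Tue 19:00? ✓; end Wed 12:00 > Tue 20:00? ✓ → yes.
R: start Mon 12:00 < Fri 22:00? ✓; start Mon 12:00 < Tue 19:00? ✓; end Thu 17:00 > Tue 20:00? ✓ → yes.
Result: P, R.

P, R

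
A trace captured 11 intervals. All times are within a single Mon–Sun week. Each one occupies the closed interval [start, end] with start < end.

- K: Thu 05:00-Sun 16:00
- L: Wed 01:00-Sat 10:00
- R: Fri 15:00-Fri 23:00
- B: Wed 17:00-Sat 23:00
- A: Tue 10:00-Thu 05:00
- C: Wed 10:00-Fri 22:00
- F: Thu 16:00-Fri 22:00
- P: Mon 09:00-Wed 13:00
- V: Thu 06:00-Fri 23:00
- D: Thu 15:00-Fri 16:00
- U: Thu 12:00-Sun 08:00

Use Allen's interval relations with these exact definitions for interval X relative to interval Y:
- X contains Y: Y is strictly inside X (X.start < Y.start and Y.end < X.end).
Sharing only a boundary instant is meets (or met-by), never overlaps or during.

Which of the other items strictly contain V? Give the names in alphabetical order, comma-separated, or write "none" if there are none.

B, K, L

Target V = [Thu 06:00, Fri 23:00].
A [Tue 10:00, Thu 05:00] → before → no.
B [Wed 17:00, Sat 23:00] → contains → yes.
C [Wed 10:00, Fri 22:00] → overlaps → no.
D [Thu 15:00, Fri 16:00] → during → no.
F [Thu 16:00, Fri 22:00] → during → no.
K [Thu 05:00, Sun 16:00] → contains → yes.
L [Wed 01:00, Sat 10:00] → contains → yes.
P [Mon 09:00, Wed 13:00] → before → no.
R [Fri 15:00, Fri 23:00] → finishes → no.
U [Thu 12:00, Sun 08:00] → overlapped-by → no.
Result: B, K, L.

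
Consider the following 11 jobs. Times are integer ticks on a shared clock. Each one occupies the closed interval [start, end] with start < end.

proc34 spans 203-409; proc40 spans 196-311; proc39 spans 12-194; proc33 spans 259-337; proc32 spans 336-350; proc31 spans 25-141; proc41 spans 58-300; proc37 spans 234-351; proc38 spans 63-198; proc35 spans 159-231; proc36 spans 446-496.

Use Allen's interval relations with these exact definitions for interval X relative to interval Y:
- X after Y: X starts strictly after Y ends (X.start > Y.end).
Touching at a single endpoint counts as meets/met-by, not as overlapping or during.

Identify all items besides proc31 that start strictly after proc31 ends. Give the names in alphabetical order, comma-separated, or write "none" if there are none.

Target proc31 = [25, 141].
proc32 [336, 350] → after → yes.
proc33 [259, 337] → after → yes.
proc34 [203, 409] → after → yes.
proc35 [159, 231] → after → yes.
proc36 [446, 496] → after → yes.
proc37 [234, 351] → after → yes.
proc38 [63, 198] → overlapped-by → no.
proc39 [12, 194] → contains → no.
proc40 [196, 311] → after → yes.
proc41 [58, 300] → overlapped-by → no.
Result: proc32, proc33, proc34, proc35, proc36, proc37, proc40.

proc32, proc33, proc34, proc35, proc36, proc37, proc40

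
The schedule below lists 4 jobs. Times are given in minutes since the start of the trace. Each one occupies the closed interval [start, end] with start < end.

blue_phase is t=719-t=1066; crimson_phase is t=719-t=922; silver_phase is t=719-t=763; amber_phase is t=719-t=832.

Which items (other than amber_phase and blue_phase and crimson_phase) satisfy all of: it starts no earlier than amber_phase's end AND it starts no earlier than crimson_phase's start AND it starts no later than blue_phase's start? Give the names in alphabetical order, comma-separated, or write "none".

Conditions: its start is no earlier than amber_phase's end (X.start >= t=832) AND its start is no earlier than crimson_phase's start (X.start >= t=719) AND its start is no later than blue_phase's start (X.start <= t=719).
silver_phase: start t=719 >= t=832? ✗; start t=719 >= t=719? ✓; start t=719 <= t=719? ✓ → no.
Result: none.

none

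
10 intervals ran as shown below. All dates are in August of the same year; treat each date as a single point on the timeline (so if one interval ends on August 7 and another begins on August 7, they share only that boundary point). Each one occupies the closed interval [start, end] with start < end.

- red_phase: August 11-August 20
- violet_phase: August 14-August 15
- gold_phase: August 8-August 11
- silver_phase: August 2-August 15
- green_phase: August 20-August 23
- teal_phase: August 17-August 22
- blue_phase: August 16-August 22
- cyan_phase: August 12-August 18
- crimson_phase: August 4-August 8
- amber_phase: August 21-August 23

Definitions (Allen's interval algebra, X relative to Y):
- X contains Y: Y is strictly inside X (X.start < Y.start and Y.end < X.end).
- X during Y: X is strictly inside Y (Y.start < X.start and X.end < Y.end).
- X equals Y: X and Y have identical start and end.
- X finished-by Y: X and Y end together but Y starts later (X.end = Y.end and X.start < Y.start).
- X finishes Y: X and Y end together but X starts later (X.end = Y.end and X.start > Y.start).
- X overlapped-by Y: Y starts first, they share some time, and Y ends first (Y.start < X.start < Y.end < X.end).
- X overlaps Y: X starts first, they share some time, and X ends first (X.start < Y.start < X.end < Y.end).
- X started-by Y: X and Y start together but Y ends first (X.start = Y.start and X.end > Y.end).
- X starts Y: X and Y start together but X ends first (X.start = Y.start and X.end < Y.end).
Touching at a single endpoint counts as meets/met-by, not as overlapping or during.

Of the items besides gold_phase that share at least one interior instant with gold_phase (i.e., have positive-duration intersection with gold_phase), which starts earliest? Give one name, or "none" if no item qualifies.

Target gold_phase = [August 8, August 11].
amber_phase [August 21, August 23] → after → excluded.
blue_phase [August 16, August 22] → after → excluded.
crimson_phase [August 4, August 8] → meets → excluded.
cyan_phase [August 12, August 18] → after → excluded.
green_phase [August 20, August 23] → after → excluded.
red_phase [August 11, August 20] → met-by → excluded.
silver_phase [August 2, August 15] → contains → candidate.
teal_phase [August 17, August 22] → after → excluded.
violet_phase [August 14, August 15] → after → excluded.
Among candidates, earliest start is August 2 → silver_phase.

silver_phase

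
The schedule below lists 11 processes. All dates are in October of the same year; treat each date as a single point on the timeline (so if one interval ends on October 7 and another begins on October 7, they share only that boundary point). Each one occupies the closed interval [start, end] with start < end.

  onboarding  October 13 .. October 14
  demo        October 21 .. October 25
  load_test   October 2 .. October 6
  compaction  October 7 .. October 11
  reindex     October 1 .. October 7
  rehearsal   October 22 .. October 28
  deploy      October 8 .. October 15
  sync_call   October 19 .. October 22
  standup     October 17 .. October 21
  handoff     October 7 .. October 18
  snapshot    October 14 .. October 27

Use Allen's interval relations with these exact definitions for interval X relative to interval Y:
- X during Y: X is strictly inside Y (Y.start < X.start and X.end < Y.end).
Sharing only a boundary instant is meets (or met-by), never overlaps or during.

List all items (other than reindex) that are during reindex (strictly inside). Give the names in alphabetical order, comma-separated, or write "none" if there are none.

Target reindex = [October 1, October 7].
compaction [October 7, October 11] → met-by → no.
demo [October 21, October 25] → after → no.
deploy [October 8, October 15] → after → no.
handoff [October 7, October 18] → met-by → no.
load_test [October 2, October 6] → during → yes.
onboarding [October 13, October 14] → after → no.
rehearsal [October 22, October 28] → after → no.
snapshot [October 14, October 27] → after → no.
standup [October 17, October 21] → after → no.
sync_call [October 19, October 22] → after → no.
Result: load_test.

load_test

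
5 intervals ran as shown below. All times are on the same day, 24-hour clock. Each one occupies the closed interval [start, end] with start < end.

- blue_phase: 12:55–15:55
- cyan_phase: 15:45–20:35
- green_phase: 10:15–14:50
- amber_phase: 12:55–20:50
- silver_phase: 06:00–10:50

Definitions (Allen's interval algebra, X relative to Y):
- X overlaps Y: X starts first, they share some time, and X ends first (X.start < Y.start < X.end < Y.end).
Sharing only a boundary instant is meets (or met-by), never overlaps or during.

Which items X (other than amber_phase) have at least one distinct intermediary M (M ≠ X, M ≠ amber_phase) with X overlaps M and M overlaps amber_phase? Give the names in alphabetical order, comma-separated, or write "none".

silver_phase

Target amber_phase = [12:55, 20:50].
Intermediaries M with M overlaps amber_phase: green_phase.
Via green_phase — items with X overlaps green_phase: silver_phase.
Union: silver_phase.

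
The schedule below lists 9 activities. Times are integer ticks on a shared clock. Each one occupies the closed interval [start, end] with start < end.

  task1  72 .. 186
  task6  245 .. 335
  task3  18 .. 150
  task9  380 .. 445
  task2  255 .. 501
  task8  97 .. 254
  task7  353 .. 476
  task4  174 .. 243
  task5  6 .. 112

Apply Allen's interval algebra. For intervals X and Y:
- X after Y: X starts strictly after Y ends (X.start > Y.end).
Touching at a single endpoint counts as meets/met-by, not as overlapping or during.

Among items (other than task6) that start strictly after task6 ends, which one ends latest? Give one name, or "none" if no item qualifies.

task7

Target task6 = [245, 335].
task1 [72, 186] → before → excluded.
task2 [255, 501] → overlapped-by → excluded.
task3 [18, 150] → before → excluded.
task4 [174, 243] → before → excluded.
task5 [6, 112] → before → excluded.
task7 [353, 476] → after → candidate.
task8 [97, 254] → overlaps → excluded.
task9 [380, 445] → after → candidate.
Among candidates, latest end is 476 → task7.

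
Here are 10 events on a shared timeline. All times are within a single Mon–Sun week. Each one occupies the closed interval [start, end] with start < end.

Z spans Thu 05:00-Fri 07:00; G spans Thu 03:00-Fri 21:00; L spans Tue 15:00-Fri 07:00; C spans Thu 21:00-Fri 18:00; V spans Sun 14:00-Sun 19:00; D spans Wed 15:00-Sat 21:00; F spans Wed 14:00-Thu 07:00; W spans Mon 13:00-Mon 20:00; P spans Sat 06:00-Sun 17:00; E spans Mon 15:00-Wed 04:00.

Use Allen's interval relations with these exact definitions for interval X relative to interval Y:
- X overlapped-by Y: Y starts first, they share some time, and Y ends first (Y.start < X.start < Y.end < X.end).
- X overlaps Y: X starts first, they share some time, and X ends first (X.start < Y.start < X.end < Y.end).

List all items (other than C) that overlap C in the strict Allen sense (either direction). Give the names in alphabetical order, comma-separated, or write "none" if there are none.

L, Z

Target C = [Thu 21:00, Fri 18:00].
D [Wed 15:00, Sat 21:00] → contains → no.
E [Mon 15:00, Wed 04:00] → before → no.
F [Wed 14:00, Thu 07:00] → before → no.
G [Thu 03:00, Fri 21:00] → contains → no.
L [Tue 15:00, Fri 07:00] → overlaps → yes.
P [Sat 06:00, Sun 17:00] → after → no.
V [Sun 14:00, Sun 19:00] → after → no.
W [Mon 13:00, Mon 20:00] → before → no.
Z [Thu 05:00, Fri 07:00] → overlaps → yes.
Result: L, Z.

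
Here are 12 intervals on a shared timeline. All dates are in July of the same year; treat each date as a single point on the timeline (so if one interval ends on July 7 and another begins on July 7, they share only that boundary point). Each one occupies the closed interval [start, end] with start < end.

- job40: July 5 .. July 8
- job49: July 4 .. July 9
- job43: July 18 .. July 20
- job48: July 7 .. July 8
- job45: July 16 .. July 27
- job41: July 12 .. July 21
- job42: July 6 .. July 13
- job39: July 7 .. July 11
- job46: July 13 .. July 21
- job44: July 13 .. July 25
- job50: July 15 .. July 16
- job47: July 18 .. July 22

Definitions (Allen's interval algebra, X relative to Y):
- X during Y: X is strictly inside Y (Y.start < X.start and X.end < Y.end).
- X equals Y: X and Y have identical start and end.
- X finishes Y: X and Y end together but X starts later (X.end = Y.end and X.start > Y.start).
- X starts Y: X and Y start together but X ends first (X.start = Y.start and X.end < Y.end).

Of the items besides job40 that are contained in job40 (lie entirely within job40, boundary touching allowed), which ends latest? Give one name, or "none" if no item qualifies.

job48

Target job40 = [July 5, July 8].
job39 [July 7, July 11] → overlapped-by → excluded.
job41 [July 12, July 21] → after → excluded.
job42 [July 6, July 13] → overlapped-by → excluded.
job43 [July 18, July 20] → after → excluded.
job44 [July 13, July 25] → after → excluded.
job45 [July 16, July 27] → after → excluded.
job46 [July 13, July 21] → after → excluded.
job47 [July 18, July 22] → after → excluded.
job48 [July 7, July 8] → finishes → candidate.
job49 [July 4, July 9] → contains → excluded.
job50 [July 15, July 16] → after → excluded.
Among candidates, latest end is July 8 → job48.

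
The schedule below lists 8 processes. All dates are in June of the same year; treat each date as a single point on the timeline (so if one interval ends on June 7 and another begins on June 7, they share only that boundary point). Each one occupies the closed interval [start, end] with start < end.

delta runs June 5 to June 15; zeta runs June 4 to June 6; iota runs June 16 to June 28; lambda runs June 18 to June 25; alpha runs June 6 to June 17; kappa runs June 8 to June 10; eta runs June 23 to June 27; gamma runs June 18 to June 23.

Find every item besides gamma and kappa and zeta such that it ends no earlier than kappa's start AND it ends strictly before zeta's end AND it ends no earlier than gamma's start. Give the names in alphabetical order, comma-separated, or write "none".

none

Conditions: its end is no earlier than kappa's start (X.end >= June 8) AND its end is strictly before zeta's end (X.end < June 6) AND its end is no earlier than gamma's start (X.end >= June 18).
alpha: end June 17 >= June 8? ✓; end June 17 < June 6? ✗; end June 17 >= June 18? ✗ → no.
delta: end June 15 >= June 8? ✓; end June 15 < June 6? ✗; end June 15 >= June 18? ✗ → no.
eta: end June 27 >= June 8? ✓; end June 27 < June 6? ✗; end June 27 >= June 18? ✓ → no.
iota: end June 28 >= June 8? ✓; end June 28 < June 6? ✗; end June 28 >= June 18? ✓ → no.
lambda: end June 25 >= June 8? ✓; end June 25 < June 6? ✗; end June 25 >= June 18? ✓ → no.
Result: none.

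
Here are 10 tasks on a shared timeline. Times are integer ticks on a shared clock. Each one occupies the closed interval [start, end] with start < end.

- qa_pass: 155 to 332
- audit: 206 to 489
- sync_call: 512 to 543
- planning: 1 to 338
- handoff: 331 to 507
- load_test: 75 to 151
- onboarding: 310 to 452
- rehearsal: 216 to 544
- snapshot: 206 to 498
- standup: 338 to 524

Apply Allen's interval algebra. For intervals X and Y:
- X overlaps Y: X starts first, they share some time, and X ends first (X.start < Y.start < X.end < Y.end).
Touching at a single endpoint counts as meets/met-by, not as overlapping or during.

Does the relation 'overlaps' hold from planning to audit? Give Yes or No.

Yes

planning = [1, 338], audit = [206, 489].
Actual relation of planning to audit: overlaps.
Asked whether 'overlaps' holds → Yes.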